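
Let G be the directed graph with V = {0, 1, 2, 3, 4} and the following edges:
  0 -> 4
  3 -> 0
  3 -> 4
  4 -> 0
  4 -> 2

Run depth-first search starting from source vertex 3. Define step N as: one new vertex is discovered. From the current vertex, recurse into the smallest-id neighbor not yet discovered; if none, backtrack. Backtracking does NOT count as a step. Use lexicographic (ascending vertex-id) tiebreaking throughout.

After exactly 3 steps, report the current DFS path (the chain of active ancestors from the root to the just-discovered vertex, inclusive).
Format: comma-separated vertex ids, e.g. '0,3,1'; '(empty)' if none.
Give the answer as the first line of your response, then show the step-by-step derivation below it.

3,0,4

step 1: discover 3; path=3; order=3
step 2: discover 0; path=3>0; order=3,0
step 3: discover 4; path=3>0>4; order=3,0,4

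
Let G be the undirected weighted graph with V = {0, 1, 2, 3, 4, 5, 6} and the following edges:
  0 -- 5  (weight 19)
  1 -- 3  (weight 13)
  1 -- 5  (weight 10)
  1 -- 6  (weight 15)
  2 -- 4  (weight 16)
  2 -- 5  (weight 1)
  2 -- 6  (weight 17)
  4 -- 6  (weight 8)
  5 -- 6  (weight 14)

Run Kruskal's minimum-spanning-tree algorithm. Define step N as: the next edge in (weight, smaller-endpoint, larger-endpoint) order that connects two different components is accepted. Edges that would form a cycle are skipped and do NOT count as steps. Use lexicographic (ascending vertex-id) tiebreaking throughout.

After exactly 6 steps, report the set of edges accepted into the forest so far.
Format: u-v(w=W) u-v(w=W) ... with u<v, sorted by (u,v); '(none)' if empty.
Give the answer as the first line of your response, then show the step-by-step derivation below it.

0-5(w=19) 1-3(w=13) 1-5(w=10) 2-5(w=1) 4-6(w=8) 5-6(w=14)

step 1: add edge 2-5 (w=1); MST = {2-5(w=1)}
step 2: add edge 4-6 (w=8); MST = {2-5(w=1) 4-6(w=8)}
step 3: add edge 1-5 (w=10); MST = {1-5(w=10) 2-5(w=1) 4-6(w=8)}
step 4: add edge 1-3 (w=13); MST = {1-3(w=13) 1-5(w=10) 2-5(w=1) 4-6(w=8)}
step 5: add edge 5-6 (w=14); MST = {1-3(w=13) 1-5(w=10) 2-5(w=1) 4-6(w=8) 5-6(w=14)}
step 6: add edge 0-5 (w=19); MST = {0-5(w=19) 1-3(w=13) 1-5(w=10) 2-5(w=1) 4-6(w=8) 5-6(w=14)}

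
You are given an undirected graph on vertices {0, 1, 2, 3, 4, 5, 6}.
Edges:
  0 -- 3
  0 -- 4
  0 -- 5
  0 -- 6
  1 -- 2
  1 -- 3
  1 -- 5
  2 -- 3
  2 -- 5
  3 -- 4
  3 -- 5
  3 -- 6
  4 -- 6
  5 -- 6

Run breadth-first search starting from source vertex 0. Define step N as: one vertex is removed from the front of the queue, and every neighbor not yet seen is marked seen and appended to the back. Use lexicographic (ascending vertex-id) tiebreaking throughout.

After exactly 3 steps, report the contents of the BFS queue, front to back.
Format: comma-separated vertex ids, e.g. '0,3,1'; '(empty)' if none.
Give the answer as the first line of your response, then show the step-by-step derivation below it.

5,6,1,2

step 1: dequeue 0; queue=[3,4,5,6]; order=0
step 2: dequeue 3; queue=[4,5,6,1,2]; order=0,3
step 3: dequeue 4; queue=[5,6,1,2]; order=0,3,4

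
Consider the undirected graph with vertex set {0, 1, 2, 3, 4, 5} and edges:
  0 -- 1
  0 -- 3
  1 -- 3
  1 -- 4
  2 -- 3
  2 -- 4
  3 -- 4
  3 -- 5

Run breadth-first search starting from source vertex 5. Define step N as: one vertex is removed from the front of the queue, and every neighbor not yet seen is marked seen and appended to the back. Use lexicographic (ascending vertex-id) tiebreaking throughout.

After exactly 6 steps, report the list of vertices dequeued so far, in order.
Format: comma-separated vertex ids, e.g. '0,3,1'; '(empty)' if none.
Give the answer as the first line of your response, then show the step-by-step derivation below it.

5,3,0,1,2,4

step 1: dequeue 5; queue=[3]; order=5
step 2: dequeue 3; queue=[0,1,2,4]; order=5,3
step 3: dequeue 0; queue=[1,2,4]; order=5,3,0
step 4: dequeue 1; queue=[2,4]; order=5,3,0,1
step 5: dequeue 2; queue=[4]; order=5,3,0,1,2
step 6: dequeue 4; queue=[(empty)]; order=5,3,0,1,2,4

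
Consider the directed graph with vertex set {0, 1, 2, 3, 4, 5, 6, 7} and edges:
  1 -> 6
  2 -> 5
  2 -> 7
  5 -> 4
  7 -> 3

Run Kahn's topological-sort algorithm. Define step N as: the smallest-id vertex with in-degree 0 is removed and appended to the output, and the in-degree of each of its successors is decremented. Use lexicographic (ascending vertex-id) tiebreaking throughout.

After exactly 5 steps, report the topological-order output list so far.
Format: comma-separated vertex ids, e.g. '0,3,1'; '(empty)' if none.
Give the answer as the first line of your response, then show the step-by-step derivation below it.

0,1,2,5,4

step 1: output 0; order=[0]; indeg=(0,0,0,1,1,1,1,1)
step 2: output 1; order=[0,1]; indeg=(0,0,0,1,1,1,0,1)
step 3: output 2; order=[0,1,2]; indeg=(0,0,0,1,1,0,0,0)
step 4: output 5; order=[0,1,2,5]; indeg=(0,0,0,1,0,0,0,0)
step 5: output 4; order=[0,1,2,5,4]; indeg=(0,0,0,1,0,0,0,0)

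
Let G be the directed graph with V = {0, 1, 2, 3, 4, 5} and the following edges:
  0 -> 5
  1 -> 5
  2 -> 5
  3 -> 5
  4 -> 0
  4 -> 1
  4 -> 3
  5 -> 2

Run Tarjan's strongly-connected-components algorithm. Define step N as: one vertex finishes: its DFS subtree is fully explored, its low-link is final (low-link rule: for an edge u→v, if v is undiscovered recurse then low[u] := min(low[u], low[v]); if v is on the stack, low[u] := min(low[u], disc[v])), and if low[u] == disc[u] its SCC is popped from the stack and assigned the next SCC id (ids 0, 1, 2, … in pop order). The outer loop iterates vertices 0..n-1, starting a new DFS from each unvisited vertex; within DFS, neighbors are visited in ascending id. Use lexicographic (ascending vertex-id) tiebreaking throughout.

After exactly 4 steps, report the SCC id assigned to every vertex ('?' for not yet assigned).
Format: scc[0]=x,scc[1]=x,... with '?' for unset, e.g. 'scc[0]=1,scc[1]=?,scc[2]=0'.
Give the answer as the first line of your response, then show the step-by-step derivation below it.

scc[0]=1,scc[1]=2,scc[2]=0,scc[3]=?,scc[4]=?,scc[5]=0

step 1: low=(low[0]=0,low[1]=?,low[2]=1,low[3]=?,low[4]=?,low[5]=1); scc=(scc[0]=?,scc[1]=?,scc[2]=?,scc[3]=?,scc[4]=?,scc[5]=?)
step 2: low=(low[0]=0,low[1]=?,low[2]=1,low[3]=?,low[4]=?,low[5]=1); scc=(scc[0]=?,scc[1]=?,scc[2]=0,scc[3]=?,scc[4]=?,scc[5]=0)
step 3: low=(low[0]=0,low[1]=?,low[2]=1,low[3]=?,low[4]=?,low[5]=1); scc=(scc[0]=1,scc[1]=?,scc[2]=0,scc[3]=?,scc[4]=?,scc[5]=0)
step 4: low=(low[0]=0,low[1]=3,low[2]=1,low[3]=?,low[4]=?,low[5]=1); scc=(scc[0]=1,scc[1]=2,scc[2]=0,scc[3]=?,scc[4]=?,scc[5]=0)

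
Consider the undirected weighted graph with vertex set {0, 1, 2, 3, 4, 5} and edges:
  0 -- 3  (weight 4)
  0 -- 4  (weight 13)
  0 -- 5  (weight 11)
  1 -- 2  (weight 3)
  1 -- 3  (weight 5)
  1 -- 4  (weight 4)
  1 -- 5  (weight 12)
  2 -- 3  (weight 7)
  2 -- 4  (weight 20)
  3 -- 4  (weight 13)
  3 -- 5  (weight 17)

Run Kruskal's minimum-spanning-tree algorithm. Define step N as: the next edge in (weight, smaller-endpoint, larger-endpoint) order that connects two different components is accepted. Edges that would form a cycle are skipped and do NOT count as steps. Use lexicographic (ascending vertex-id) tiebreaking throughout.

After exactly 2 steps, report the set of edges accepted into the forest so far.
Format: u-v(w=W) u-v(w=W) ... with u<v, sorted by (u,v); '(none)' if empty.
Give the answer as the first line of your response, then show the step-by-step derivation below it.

0-3(w=4) 1-2(w=3)

step 1: add edge 1-2 (w=3); MST = {1-2(w=3)}
step 2: add edge 0-3 (w=4); MST = {0-3(w=4) 1-2(w=3)}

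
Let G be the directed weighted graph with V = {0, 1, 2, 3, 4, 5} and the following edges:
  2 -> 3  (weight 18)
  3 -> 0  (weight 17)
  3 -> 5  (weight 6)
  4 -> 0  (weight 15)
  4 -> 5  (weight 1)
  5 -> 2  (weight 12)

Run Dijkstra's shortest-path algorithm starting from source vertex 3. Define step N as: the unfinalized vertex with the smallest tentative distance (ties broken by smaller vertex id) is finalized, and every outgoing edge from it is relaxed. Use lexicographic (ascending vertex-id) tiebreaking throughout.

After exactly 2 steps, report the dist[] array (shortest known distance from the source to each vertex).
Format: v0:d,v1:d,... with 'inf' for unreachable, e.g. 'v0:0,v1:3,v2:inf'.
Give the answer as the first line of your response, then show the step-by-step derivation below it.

v0:17,v1:inf,v2:18,v3:0,v4:inf,v5:6

step 1: dist = v0:17,v1:inf,v2:inf,v3:0,v4:inf,v5:6
step 2: dist = v0:17,v1:inf,v2:18,v3:0,v4:inf,v5:6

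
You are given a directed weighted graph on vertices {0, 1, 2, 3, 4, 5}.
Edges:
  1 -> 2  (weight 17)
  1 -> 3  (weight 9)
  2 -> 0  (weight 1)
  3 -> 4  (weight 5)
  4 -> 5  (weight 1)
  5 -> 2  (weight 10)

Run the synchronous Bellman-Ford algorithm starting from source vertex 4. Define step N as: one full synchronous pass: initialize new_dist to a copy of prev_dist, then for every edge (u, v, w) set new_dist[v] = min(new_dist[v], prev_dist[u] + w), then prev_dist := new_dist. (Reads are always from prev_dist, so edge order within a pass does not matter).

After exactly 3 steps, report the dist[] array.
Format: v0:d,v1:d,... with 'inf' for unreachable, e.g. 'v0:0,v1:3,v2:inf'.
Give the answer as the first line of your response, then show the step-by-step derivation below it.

v0:12,v1:inf,v2:11,v3:inf,v4:0,v5:1

step 1: dist = v0:inf,v1:inf,v2:inf,v3:inf,v4:0,v5:1
step 2: dist = v0:inf,v1:inf,v2:11,v3:inf,v4:0,v5:1
step 3: dist = v0:12,v1:inf,v2:11,v3:inf,v4:0,v5:1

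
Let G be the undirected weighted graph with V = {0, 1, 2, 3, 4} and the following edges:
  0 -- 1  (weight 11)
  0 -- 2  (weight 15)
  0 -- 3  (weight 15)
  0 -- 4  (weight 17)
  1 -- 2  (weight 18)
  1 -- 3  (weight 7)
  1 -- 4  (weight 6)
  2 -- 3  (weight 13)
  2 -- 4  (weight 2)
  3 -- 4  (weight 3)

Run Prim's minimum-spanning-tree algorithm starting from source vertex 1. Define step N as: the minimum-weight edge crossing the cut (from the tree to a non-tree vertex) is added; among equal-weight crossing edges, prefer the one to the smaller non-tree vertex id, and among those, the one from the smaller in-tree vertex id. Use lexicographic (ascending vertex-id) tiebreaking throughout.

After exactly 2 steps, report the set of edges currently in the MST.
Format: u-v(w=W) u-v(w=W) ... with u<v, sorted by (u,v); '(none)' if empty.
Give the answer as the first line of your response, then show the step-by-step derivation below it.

1-4(w=6) 2-4(w=2)

step 1: add edge 1-4 (w=6); MST = {1-4(w=6)}
step 2: add edge 2-4 (w=2); MST = {1-4(w=6) 2-4(w=2)}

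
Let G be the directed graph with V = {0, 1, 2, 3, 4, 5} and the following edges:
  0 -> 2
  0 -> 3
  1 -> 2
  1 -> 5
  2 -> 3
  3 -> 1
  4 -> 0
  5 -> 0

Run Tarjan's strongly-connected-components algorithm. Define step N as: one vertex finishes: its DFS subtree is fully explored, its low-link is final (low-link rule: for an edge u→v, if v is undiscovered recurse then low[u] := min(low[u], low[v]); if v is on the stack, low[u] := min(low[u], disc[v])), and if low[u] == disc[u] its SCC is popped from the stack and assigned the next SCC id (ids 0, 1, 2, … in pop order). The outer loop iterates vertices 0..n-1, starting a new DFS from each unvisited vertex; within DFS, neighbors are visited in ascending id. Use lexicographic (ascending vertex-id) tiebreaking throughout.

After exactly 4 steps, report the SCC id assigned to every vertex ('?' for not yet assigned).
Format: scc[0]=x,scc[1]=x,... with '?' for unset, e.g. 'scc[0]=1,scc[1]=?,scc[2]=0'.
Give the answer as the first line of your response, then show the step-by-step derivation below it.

scc[0]=?,scc[1]=?,scc[2]=?,scc[3]=?,scc[4]=?,scc[5]=?

step 1: low=(low[0]=0,low[1]=1,low[2]=1,low[3]=2,low[4]=?,low[5]=0); scc=(scc[0]=?,scc[1]=?,scc[2]=?,scc[3]=?,scc[4]=?,scc[5]=?)
step 2: low=(low[0]=0,low[1]=0,low[2]=1,low[3]=2,low[4]=?,low[5]=0); scc=(scc[0]=?,scc[1]=?,scc[2]=?,scc[3]=?,scc[4]=?,scc[5]=?)
step 3: low=(low[0]=0,low[1]=0,low[2]=1,low[3]=0,low[4]=?,low[5]=0); scc=(scc[0]=?,scc[1]=?,scc[2]=?,scc[3]=?,scc[4]=?,scc[5]=?)
step 4: low=(low[0]=0,low[1]=0,low[2]=0,low[3]=0,low[4]=?,low[5]=0); scc=(scc[0]=?,scc[1]=?,scc[2]=?,scc[3]=?,scc[4]=?,scc[5]=?)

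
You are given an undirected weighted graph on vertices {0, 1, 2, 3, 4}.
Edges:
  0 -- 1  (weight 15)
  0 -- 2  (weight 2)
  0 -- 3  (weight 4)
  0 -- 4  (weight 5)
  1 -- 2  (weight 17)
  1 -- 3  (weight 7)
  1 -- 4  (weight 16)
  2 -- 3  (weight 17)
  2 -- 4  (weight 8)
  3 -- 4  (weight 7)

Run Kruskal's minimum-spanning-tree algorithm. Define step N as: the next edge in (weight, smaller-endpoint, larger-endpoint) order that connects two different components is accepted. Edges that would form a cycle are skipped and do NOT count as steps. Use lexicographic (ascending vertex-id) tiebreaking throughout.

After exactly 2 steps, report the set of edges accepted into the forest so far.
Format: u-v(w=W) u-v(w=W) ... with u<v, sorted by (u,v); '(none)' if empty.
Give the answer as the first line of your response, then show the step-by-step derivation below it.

0-2(w=2) 0-3(w=4)

step 1: add edge 0-2 (w=2); MST = {0-2(w=2)}
step 2: add edge 0-3 (w=4); MST = {0-2(w=2) 0-3(w=4)}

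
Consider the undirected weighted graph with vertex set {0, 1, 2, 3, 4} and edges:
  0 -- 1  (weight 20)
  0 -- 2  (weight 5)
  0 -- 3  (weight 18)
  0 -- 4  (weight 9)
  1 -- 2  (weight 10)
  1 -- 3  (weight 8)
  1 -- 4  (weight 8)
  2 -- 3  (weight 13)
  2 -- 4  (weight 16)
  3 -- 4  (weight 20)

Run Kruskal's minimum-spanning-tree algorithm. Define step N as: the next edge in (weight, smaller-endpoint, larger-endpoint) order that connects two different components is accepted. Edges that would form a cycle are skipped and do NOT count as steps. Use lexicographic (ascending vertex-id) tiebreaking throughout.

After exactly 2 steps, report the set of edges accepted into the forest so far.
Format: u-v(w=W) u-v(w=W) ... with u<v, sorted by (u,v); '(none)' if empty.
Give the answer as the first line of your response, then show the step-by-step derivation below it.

0-2(w=5) 1-3(w=8)

step 1: add edge 0-2 (w=5); MST = {0-2(w=5)}
step 2: add edge 1-3 (w=8); MST = {0-2(w=5) 1-3(w=8)}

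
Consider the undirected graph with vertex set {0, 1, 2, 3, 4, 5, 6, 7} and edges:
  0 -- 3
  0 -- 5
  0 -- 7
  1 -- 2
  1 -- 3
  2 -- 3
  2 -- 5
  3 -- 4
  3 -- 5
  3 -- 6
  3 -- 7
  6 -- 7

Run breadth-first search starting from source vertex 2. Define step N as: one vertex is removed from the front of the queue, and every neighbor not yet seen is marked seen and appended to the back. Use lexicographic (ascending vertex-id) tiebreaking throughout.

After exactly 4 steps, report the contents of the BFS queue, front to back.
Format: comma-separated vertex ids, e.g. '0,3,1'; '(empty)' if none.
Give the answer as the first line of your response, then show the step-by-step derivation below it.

0,4,6,7

step 1: dequeue 2; queue=[1,3,5]; order=2
step 2: dequeue 1; queue=[3,5]; order=2,1
step 3: dequeue 3; queue=[5,0,4,6,7]; order=2,1,3
step 4: dequeue 5; queue=[0,4,6,7]; order=2,1,3,5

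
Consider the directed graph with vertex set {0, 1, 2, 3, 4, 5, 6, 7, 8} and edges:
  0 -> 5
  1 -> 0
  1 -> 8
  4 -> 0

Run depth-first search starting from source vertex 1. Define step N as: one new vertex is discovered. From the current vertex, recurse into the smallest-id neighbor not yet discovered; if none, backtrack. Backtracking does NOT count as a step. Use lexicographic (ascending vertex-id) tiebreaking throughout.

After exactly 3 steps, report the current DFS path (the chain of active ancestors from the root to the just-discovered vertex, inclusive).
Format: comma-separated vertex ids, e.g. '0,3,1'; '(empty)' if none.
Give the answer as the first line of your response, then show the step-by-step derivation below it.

1,0,5

step 1: discover 1; path=1; order=1
step 2: discover 0; path=1>0; order=1,0
step 3: discover 5; path=1>0>5; order=1,0,5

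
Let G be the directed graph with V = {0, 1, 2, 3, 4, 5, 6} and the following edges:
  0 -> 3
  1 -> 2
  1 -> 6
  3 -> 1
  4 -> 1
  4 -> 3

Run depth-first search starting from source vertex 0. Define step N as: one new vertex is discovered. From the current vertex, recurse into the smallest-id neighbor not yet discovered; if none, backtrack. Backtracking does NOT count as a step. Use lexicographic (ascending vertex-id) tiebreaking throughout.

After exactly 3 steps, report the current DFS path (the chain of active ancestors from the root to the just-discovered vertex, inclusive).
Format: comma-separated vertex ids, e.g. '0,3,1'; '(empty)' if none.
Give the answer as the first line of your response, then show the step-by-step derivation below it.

0,3,1

step 1: discover 0; path=0; order=0
step 2: discover 3; path=0>3; order=0,3
step 3: discover 1; path=0>3>1; order=0,3,1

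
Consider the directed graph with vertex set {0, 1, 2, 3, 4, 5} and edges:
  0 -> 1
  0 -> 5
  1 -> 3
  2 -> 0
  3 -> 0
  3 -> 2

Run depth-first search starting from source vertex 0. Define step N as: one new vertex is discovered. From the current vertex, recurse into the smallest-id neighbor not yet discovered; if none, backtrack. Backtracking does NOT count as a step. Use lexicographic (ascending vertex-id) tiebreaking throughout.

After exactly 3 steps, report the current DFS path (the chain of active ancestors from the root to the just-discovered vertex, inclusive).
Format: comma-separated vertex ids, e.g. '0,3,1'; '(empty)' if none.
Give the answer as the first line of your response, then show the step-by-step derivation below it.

0,1,3

step 1: discover 0; path=0; order=0
step 2: discover 1; path=0>1; order=0,1
step 3: discover 3; path=0>1>3; order=0,1,3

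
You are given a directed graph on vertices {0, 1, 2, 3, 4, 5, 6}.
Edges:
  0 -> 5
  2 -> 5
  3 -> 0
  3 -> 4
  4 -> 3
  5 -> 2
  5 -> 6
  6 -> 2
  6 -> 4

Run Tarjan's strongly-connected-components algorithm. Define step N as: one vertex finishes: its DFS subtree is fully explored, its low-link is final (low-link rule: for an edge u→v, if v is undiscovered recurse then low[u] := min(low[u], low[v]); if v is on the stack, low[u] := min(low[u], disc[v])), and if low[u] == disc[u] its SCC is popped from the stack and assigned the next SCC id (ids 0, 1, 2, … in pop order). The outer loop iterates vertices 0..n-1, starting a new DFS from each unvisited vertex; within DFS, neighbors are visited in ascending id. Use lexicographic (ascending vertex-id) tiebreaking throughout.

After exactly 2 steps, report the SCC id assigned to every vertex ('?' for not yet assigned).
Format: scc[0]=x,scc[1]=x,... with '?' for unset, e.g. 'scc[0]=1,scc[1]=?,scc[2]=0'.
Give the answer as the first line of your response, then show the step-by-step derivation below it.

scc[0]=?,scc[1]=?,scc[2]=?,scc[3]=?,scc[4]=?,scc[5]=?,scc[6]=?

step 1: low=(low[0]=0,low[1]=?,low[2]=1,low[3]=?,low[4]=?,low[5]=1,low[6]=?); scc=(scc[0]=?,scc[1]=?,scc[2]=?,scc[3]=?,scc[4]=?,scc[5]=?,scc[6]=?)
step 2: low=(low[0]=0,low[1]=?,low[2]=1,low[3]=0,low[4]=4,low[5]=1,low[6]=2); scc=(scc[0]=?,scc[1]=?,scc[2]=?,scc[3]=?,scc[4]=?,scc[5]=?,scc[6]=?)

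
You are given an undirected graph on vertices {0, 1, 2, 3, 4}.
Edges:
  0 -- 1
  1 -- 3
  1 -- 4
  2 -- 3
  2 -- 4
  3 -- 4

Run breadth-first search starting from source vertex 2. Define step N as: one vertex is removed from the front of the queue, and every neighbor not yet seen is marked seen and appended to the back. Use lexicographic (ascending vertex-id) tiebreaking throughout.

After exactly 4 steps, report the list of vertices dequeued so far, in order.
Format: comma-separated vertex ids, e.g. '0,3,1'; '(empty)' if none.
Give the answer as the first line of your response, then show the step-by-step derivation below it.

2,3,4,1

step 1: dequeue 2; queue=[3,4]; order=2
step 2: dequeue 3; queue=[4,1]; order=2,3
step 3: dequeue 4; queue=[1]; order=2,3,4
step 4: dequeue 1; queue=[0]; order=2,3,4,1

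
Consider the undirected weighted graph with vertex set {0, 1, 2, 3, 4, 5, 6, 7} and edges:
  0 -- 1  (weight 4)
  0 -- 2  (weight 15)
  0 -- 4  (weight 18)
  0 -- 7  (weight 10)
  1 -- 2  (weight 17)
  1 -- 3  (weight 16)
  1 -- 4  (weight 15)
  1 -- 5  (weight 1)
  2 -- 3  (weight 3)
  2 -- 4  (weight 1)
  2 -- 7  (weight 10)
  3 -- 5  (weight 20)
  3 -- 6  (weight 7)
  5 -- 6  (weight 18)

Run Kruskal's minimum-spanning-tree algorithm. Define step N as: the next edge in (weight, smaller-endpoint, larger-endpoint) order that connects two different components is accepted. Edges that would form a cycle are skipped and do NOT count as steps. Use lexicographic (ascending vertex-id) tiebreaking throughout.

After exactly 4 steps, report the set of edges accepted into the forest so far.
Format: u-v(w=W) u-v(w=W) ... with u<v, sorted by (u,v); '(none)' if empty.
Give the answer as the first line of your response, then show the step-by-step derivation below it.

0-1(w=4) 1-5(w=1) 2-3(w=3) 2-4(w=1)

step 1: add edge 1-5 (w=1); MST = {1-5(w=1)}
step 2: add edge 2-4 (w=1); MST = {1-5(w=1) 2-4(w=1)}
step 3: add edge 2-3 (w=3); MST = {1-5(w=1) 2-3(w=3) 2-4(w=1)}
step 4: add edge 0-1 (w=4); MST = {0-1(w=4) 1-5(w=1) 2-3(w=3) 2-4(w=1)}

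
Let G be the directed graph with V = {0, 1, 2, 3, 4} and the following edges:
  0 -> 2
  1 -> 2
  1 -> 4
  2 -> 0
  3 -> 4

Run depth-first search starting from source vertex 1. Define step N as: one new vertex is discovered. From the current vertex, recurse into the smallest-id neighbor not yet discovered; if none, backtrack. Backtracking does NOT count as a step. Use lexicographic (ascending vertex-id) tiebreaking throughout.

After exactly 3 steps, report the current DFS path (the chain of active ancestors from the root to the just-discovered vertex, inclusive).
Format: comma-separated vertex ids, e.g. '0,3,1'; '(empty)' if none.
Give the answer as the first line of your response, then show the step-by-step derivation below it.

1,2,0

step 1: discover 1; path=1; order=1
step 2: discover 2; path=1>2; order=1,2
step 3: discover 0; path=1>2>0; order=1,2,0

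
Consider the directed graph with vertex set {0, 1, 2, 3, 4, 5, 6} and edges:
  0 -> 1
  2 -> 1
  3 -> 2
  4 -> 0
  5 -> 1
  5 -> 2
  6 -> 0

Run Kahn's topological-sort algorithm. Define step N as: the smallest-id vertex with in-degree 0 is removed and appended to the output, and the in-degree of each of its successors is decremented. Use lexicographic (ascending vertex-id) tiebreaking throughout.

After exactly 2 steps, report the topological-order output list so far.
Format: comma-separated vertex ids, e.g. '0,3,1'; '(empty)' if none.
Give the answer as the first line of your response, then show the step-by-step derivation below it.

3,4

step 1: output 3; order=[3]; indeg=(2,3,1,0,0,0,0)
step 2: output 4; order=[3,4]; indeg=(1,3,1,0,0,0,0)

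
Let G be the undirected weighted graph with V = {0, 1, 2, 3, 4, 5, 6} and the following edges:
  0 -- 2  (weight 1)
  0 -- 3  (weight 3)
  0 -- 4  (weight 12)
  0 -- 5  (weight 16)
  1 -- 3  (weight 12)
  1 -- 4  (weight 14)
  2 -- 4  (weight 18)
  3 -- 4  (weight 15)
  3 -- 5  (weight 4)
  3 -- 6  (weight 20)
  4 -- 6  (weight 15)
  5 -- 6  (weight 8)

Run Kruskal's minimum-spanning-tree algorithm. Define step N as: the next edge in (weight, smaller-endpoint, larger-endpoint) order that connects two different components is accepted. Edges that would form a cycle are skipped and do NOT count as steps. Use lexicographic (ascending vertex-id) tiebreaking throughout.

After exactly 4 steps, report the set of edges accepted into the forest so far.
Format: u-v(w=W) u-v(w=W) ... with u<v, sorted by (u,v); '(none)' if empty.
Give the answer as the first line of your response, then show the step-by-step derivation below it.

0-2(w=1) 0-3(w=3) 3-5(w=4) 5-6(w=8)

step 1: add edge 0-2 (w=1); MST = {0-2(w=1)}
step 2: add edge 0-3 (w=3); MST = {0-2(w=1) 0-3(w=3)}
step 3: add edge 3-5 (w=4); MST = {0-2(w=1) 0-3(w=3) 3-5(w=4)}
step 4: add edge 5-6 (w=8); MST = {0-2(w=1) 0-3(w=3) 3-5(w=4) 5-6(w=8)}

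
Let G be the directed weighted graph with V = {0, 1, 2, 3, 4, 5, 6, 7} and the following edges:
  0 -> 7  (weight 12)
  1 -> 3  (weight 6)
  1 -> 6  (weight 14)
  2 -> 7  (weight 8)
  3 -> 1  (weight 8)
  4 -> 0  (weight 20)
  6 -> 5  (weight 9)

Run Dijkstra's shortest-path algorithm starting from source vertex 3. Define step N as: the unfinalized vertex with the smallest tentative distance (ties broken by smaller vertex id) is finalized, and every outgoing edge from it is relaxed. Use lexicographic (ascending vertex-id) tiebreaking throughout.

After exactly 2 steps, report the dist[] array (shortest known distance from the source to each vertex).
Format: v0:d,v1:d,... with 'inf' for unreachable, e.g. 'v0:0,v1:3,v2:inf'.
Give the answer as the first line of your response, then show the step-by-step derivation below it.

v0:inf,v1:8,v2:inf,v3:0,v4:inf,v5:inf,v6:22,v7:inf

step 1: dist = v0:inf,v1:8,v2:inf,v3:0,v4:inf,v5:inf,v6:inf,v7:inf
step 2: dist = v0:inf,v1:8,v2:inf,v3:0,v4:inf,v5:inf,v6:22,v7:inf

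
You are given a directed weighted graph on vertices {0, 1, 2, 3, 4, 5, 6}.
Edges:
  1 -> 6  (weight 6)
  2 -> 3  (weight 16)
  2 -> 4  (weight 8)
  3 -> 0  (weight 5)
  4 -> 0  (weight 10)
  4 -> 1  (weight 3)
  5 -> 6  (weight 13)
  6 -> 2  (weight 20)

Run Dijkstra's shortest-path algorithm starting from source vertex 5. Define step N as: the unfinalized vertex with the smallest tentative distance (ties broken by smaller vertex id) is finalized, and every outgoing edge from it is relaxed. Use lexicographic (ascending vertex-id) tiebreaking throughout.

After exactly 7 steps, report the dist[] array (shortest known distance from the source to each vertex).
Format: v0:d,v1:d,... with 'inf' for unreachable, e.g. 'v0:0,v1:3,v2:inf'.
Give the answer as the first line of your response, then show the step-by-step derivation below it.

v0:51,v1:44,v2:33,v3:49,v4:41,v5:0,v6:13

step 1: dist = v0:inf,v1:inf,v2:inf,v3:inf,v4:inf,v5:0,v6:13
step 2: dist = v0:inf,v1:inf,v2:33,v3:inf,v4:inf,v5:0,v6:13
step 3: dist = v0:inf,v1:inf,v2:33,v3:49,v4:41,v5:0,v6:13
step 4: dist = v0:51,v1:44,v2:33,v3:49,v4:41,v5:0,v6:13
step 5: dist = v0:51,v1:44,v2:33,v3:49,v4:41,v5:0,v6:13
step 6: dist = v0:51,v1:44,v2:33,v3:49,v4:41,v5:0,v6:13
step 7: dist = v0:51,v1:44,v2:33,v3:49,v4:41,v5:0,v6:13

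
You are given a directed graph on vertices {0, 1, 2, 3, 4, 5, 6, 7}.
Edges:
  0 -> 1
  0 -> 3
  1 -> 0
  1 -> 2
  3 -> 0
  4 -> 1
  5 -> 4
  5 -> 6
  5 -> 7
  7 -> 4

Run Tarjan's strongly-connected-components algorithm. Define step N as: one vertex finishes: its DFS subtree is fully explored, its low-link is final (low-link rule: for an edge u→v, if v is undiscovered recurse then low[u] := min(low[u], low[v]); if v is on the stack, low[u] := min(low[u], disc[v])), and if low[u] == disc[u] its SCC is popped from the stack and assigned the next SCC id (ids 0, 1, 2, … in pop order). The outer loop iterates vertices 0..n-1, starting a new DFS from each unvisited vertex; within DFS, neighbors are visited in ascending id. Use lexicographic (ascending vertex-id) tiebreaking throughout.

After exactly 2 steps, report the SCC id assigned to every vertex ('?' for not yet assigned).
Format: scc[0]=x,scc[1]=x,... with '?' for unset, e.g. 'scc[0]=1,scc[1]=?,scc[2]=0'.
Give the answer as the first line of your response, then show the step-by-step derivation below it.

scc[0]=?,scc[1]=?,scc[2]=0,scc[3]=?,scc[4]=?,scc[5]=?,scc[6]=?,scc[7]=?

step 1: low=(low[0]=0,low[1]=0,low[2]=2,low[3]=?,low[4]=?,low[5]=?,low[6]=?,low[7]=?); scc=(scc[0]=?,scc[1]=?,scc[2]=0,scc[3]=?,scc[4]=?,scc[5]=?,scc[6]=?,scc[7]=?)
step 2: low=(low[0]=0,low[1]=0,low[2]=2,low[3]=?,low[4]=?,low[5]=?,low[6]=?,low[7]=?); scc=(scc[0]=?,scc[1]=?,scc[2]=0,scc[3]=?,scc[4]=?,scc[5]=?,scc[6]=?,scc[7]=?)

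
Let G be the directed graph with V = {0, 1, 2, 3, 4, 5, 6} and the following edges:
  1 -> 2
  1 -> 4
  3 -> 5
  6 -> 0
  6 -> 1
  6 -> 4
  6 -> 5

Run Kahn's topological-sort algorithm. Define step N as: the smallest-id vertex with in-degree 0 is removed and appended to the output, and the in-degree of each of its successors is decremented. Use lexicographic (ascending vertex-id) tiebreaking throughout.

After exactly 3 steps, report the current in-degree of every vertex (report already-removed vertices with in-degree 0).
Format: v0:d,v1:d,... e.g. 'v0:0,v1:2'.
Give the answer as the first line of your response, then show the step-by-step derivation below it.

v0:0,v1:0,v2:1,v3:0,v4:1,v5:0,v6:0

step 1: output 3; order=[3]; indeg=(1,1,1,0,2,1,0)
step 2: output 6; order=[3,6]; indeg=(0,0,1,0,1,0,0)
step 3: output 0; order=[3,6,0]; indeg=(0,0,1,0,1,0,0)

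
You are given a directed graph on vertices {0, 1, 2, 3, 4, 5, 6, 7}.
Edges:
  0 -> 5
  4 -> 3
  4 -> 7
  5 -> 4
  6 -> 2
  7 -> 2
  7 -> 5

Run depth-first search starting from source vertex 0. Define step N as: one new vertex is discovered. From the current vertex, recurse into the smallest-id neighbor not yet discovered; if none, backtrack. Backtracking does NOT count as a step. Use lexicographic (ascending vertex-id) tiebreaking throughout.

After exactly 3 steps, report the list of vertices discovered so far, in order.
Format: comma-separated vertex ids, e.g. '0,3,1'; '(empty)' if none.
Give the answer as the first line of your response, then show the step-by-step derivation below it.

0,5,4

step 1: discover 0; path=0; order=0
step 2: discover 5; path=0>5; order=0,5
step 3: discover 4; path=0>5>4; order=0,5,4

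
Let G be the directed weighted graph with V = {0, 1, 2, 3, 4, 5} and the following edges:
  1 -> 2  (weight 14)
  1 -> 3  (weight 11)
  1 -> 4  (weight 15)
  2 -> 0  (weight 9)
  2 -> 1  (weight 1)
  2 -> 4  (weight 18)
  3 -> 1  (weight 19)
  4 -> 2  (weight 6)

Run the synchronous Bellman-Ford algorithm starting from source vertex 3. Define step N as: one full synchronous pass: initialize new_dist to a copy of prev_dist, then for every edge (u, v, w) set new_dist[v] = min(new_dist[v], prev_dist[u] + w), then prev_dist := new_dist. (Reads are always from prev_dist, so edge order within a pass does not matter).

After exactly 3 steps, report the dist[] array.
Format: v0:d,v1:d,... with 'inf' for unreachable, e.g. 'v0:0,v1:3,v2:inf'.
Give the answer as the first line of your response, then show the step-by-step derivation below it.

v0:42,v1:19,v2:33,v3:0,v4:34,v5:inf

step 1: dist = v0:inf,v1:19,v2:inf,v3:0,v4:inf,v5:inf
step 2: dist = v0:inf,v1:19,v2:33,v3:0,v4:34,v5:inf
step 3: dist = v0:42,v1:19,v2:33,v3:0,v4:34,v5:inf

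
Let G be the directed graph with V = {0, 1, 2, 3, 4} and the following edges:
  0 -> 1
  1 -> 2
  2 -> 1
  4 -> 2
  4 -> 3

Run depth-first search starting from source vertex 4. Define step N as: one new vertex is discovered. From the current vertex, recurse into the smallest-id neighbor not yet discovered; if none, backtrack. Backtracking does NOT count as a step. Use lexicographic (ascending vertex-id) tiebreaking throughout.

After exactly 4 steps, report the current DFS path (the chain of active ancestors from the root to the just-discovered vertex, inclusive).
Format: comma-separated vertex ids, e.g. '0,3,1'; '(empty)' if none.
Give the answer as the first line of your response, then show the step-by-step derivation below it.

4,3

step 1: discover 4; path=4; order=4
step 2: discover 2; path=4>2; order=4,2
step 3: discover 1; path=4>2>1; order=4,2,1
step 4: discover 3; path=4>3; order=4,2,1,3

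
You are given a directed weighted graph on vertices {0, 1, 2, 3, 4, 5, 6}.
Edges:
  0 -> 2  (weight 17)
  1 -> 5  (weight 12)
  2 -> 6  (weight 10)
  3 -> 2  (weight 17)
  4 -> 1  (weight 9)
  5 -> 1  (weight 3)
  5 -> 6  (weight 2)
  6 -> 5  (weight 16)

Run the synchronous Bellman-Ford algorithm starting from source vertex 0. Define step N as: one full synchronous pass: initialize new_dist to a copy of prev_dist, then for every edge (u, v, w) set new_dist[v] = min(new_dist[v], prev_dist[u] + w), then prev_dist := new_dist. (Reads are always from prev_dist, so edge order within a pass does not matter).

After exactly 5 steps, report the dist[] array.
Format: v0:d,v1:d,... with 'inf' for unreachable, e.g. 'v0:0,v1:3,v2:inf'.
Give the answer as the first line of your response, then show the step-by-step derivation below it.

v0:0,v1:46,v2:17,v3:inf,v4:inf,v5:43,v6:27

step 1: dist = v0:0,v1:inf,v2:17,v3:inf,v4:inf,v5:inf,v6:inf
step 2: dist = v0:0,v1:inf,v2:17,v3:inf,v4:inf,v5:inf,v6:27
step 3: dist = v0:0,v1:inf,v2:17,v3:inf,v4:inf,v5:43,v6:27
step 4: dist = v0:0,v1:46,v2:17,v3:inf,v4:inf,v5:43,v6:27
step 5: dist = v0:0,v1:46,v2:17,v3:inf,v4:inf,v5:43,v6:27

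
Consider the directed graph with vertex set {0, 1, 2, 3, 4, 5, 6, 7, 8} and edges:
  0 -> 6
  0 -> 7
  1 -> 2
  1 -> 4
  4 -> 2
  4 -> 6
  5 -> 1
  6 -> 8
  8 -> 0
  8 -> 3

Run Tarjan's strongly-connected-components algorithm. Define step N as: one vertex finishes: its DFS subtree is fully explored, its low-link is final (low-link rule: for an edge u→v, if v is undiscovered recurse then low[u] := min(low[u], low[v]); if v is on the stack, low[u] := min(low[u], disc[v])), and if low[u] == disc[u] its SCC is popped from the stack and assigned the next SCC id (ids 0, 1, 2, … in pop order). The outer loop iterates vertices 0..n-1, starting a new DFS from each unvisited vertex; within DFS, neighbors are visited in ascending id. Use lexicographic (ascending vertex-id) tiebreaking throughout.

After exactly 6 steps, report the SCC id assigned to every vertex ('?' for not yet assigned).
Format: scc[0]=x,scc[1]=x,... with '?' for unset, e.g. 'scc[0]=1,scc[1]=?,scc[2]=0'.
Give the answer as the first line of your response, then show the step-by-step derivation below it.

scc[0]=2,scc[1]=?,scc[2]=3,scc[3]=0,scc[4]=?,scc[5]=?,scc[6]=2,scc[7]=1,scc[8]=2

step 1: low=(low[0]=0,low[1]=?,low[2]=?,low[3]=3,low[4]=?,low[5]=?,low[6]=1,low[7]=?,low[8]=0); scc=(scc[0]=?,scc[1]=?,scc[2]=?,scc[3]=0,scc[4]=?,scc[5]=?,scc[6]=?,scc[7]=?,scc[8]=?)
step 2: low=(low[0]=0,low[1]=?,low[2]=?,low[3]=3,low[4]=?,low[5]=?,low[6]=1,low[7]=?,low[8]=0); scc=(scc[0]=?,scc[1]=?,scc[2]=?,scc[3]=0,scc[4]=?,scc[5]=?,scc[6]=?,scc[7]=?,scc[8]=?)
step 3: low=(low[0]=0,low[1]=?,low[2]=?,low[3]=3,low[4]=?,low[5]=?,low[6]=0,low[7]=?,low[8]=0); scc=(scc[0]=?,scc[1]=?,scc[2]=?,scc[3]=0,scc[4]=?,scc[5]=?,scc[6]=?,scc[7]=?,scc[8]=?)
step 4: low=(low[0]=0,low[1]=?,low[2]=?,low[3]=3,low[4]=?,low[5]=?,low[6]=0,low[7]=4,low[8]=0); scc=(scc[0]=?,scc[1]=?,scc[2]=?,scc[3]=0,scc[4]=?,scc[5]=?,scc[6]=?,scc[7]=1,scc[8]=?)
step 5: low=(low[0]=0,low[1]=?,low[2]=?,low[3]=3,low[4]=?,low[5]=?,low[6]=0,low[7]=4,low[8]=0); scc=(scc[0]=2,scc[1]=?,scc[2]=?,scc[3]=0,scc[4]=?,scc[5]=?,scc[6]=2,scc[7]=1,scc[8]=2)
step 6: low=(low[0]=0,low[1]=5,low[2]=6,low[3]=3,low[4]=?,low[5]=?,low[6]=0,low[7]=4,low[8]=0); scc=(scc[0]=2,scc[1]=?,scc[2]=3,scc[3]=0,scc[4]=?,scc[5]=?,scc[6]=2,scc[7]=1,scc[8]=2)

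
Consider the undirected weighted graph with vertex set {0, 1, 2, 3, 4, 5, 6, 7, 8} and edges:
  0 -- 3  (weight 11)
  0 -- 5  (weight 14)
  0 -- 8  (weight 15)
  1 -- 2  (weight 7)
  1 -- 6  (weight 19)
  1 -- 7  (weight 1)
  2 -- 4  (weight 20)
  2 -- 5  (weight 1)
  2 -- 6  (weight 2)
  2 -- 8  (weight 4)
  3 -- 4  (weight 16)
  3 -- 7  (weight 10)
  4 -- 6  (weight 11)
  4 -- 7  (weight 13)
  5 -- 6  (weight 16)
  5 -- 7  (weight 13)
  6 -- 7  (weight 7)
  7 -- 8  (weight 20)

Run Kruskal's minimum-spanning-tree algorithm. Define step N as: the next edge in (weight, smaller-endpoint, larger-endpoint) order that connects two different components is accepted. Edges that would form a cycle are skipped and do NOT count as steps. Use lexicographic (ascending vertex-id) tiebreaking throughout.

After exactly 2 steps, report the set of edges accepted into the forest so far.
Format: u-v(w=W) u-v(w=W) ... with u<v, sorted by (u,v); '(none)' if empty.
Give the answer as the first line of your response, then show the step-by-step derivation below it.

1-7(w=1) 2-5(w=1)

step 1: add edge 1-7 (w=1); MST = {1-7(w=1)}
step 2: add edge 2-5 (w=1); MST = {1-7(w=1) 2-5(w=1)}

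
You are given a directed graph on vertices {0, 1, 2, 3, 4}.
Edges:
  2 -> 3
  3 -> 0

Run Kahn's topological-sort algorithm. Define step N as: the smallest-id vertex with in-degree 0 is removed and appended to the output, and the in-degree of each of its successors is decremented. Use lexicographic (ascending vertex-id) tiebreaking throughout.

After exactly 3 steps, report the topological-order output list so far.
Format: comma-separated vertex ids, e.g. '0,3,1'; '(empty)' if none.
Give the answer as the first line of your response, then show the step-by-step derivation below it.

1,2,3

step 1: output 1; order=[1]; indeg=(1,0,0,1,0)
step 2: output 2; order=[1,2]; indeg=(1,0,0,0,0)
step 3: output 3; order=[1,2,3]; indeg=(0,0,0,0,0)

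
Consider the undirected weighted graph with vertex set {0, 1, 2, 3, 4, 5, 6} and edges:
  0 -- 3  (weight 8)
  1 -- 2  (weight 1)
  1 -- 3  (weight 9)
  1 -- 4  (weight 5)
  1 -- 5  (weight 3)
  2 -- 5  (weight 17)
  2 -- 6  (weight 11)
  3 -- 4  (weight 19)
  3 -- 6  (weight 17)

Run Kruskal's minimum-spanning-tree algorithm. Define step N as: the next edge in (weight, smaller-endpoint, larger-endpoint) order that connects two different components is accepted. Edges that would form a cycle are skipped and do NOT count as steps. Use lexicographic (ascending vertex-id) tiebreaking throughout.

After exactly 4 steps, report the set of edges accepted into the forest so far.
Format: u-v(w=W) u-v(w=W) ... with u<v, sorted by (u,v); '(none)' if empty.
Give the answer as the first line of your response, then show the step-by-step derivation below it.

0-3(w=8) 1-2(w=1) 1-4(w=5) 1-5(w=3)

step 1: add edge 1-2 (w=1); MST = {1-2(w=1)}
step 2: add edge 1-5 (w=3); MST = {1-2(w=1) 1-5(w=3)}
step 3: add edge 1-4 (w=5); MST = {1-2(w=1) 1-4(w=5) 1-5(w=3)}
step 4: add edge 0-3 (w=8); MST = {0-3(w=8) 1-2(w=1) 1-4(w=5) 1-5(w=3)}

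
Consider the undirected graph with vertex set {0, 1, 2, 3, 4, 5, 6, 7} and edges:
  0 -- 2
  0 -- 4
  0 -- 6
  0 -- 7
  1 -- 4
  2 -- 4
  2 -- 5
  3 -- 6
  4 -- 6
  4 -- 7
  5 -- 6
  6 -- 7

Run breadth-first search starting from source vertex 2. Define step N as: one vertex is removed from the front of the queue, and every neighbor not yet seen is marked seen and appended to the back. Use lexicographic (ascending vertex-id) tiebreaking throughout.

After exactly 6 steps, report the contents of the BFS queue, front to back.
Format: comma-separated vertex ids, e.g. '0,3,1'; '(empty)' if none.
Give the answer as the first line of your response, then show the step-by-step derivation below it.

1,3

step 1: dequeue 2; queue=[0,4,5]; order=2
step 2: dequeue 0; queue=[4,5,6,7]; order=2,0
step 3: dequeue 4; queue=[5,6,7,1]; order=2,0,4
step 4: dequeue 5; queue=[6,7,1]; order=2,0,4,5
step 5: dequeue 6; queue=[7,1,3]; order=2,0,4,5,6
step 6: dequeue 7; queue=[1,3]; order=2,0,4,5,6,7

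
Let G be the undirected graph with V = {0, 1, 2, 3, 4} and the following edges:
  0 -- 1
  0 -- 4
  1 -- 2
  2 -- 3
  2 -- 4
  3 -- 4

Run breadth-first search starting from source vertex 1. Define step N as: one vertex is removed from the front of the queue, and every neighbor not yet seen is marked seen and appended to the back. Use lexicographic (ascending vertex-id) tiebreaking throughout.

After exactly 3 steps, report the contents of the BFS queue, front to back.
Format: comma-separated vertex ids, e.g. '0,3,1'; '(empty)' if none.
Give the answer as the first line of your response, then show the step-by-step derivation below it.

4,3

step 1: dequeue 1; queue=[0,2]; order=1
step 2: dequeue 0; queue=[2,4]; order=1,0
step 3: dequeue 2; queue=[4,3]; order=1,0,2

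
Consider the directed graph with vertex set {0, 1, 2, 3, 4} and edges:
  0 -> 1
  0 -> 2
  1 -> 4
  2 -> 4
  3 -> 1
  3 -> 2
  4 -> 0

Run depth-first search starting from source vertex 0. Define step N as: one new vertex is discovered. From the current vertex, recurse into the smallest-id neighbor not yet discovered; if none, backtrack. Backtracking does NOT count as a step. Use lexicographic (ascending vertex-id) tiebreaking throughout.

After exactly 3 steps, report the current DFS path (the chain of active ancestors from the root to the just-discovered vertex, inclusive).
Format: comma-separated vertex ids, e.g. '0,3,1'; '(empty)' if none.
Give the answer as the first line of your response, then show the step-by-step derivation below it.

0,1,4

step 1: discover 0; path=0; order=0
step 2: discover 1; path=0>1; order=0,1
step 3: discover 4; path=0>1>4; order=0,1,4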